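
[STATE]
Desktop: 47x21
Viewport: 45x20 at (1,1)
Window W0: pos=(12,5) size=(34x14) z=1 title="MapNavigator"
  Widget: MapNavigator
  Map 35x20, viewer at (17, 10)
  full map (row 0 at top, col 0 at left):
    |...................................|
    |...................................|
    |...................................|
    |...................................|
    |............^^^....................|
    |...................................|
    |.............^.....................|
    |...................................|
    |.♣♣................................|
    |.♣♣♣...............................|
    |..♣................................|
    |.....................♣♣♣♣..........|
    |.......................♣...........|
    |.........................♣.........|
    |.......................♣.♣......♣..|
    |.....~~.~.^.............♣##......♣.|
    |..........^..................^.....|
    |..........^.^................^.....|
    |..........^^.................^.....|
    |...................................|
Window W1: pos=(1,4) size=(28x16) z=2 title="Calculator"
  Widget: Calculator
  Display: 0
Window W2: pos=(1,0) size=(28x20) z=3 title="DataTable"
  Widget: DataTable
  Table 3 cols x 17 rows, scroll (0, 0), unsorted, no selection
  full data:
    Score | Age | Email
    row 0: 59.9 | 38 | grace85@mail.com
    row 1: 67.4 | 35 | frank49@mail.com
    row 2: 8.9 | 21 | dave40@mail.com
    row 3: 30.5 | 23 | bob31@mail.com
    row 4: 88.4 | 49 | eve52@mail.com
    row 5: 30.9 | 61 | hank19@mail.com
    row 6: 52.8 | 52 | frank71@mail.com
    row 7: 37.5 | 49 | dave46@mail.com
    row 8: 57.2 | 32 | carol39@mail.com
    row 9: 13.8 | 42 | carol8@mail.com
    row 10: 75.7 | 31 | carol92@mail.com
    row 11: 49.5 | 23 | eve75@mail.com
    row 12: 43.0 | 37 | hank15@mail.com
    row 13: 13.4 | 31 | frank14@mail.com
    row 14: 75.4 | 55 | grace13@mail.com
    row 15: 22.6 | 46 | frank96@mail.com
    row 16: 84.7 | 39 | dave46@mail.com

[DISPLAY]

┃ DataTable                ┃                 
┠──────────────────────────┨                 
┃Score│Age│Email           ┃                 
┃─────┼───┼────────────────┃                 
┃59.9 │38 │grace85@mail.com┃━━━━━━━━━━━━━━━━┓
┃67.4 │35 │frank49@mail.com┃                ┃
┃8.9  │21 │dave40@mail.com ┃────────────────┨
┃30.5 │23 │bob31@mail.com  ┃................┃
┃88.4 │49 │eve52@mail.com  ┃................┃
┃30.9 │61 │hank19@mail.com ┃................┃
┃52.8 │52 │frank71@mail.com┃................┃
┃37.5 │49 │dave46@mail.com ┃................┃
┃57.2 │32 │carol39@mail.com┃@...............┃
┃13.8 │42 │carol8@mail.com ┃....♣♣♣♣........┃
┃75.7 │31 │carol92@mail.com┃......♣.........┃
┃49.5 │23 │eve75@mail.com  ┃........♣.......┃
┃43.0 │37 │hank15@mail.com ┃......♣.♣......♣┃
┃13.4 │31 │frank14@mail.com┃━━━━━━━━━━━━━━━━┛
┗━━━━━━━━━━━━━━━━━━━━━━━━━━┛                 
                                             


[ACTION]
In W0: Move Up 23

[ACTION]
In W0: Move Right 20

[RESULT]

┃ DataTable                ┃                 
┠──────────────────────────┨                 
┃Score│Age│Email           ┃                 
┃─────┼───┼────────────────┃                 
┃59.9 │38 │grace85@mail.com┃━━━━━━━━━━━━━━━━┓
┃67.4 │35 │frank49@mail.com┃                ┃
┃8.9  │21 │dave40@mail.com ┃────────────────┨
┃30.5 │23 │bob31@mail.com  ┃                ┃
┃88.4 │49 │eve52@mail.com  ┃                ┃
┃30.9 │61 │hank19@mail.com ┃                ┃
┃52.8 │52 │frank71@mail.com┃                ┃
┃37.5 │49 │dave46@mail.com ┃                ┃
┃57.2 │32 │carol39@mail.com┃@               ┃
┃13.8 │42 │carol8@mail.com ┃.               ┃
┃75.7 │31 │carol92@mail.com┃.               ┃
┃49.5 │23 │eve75@mail.com  ┃.               ┃
┃43.0 │37 │hank15@mail.com ┃.               ┃
┃13.4 │31 │frank14@mail.com┃━━━━━━━━━━━━━━━━┛
┗━━━━━━━━━━━━━━━━━━━━━━━━━━┛                 
                                             


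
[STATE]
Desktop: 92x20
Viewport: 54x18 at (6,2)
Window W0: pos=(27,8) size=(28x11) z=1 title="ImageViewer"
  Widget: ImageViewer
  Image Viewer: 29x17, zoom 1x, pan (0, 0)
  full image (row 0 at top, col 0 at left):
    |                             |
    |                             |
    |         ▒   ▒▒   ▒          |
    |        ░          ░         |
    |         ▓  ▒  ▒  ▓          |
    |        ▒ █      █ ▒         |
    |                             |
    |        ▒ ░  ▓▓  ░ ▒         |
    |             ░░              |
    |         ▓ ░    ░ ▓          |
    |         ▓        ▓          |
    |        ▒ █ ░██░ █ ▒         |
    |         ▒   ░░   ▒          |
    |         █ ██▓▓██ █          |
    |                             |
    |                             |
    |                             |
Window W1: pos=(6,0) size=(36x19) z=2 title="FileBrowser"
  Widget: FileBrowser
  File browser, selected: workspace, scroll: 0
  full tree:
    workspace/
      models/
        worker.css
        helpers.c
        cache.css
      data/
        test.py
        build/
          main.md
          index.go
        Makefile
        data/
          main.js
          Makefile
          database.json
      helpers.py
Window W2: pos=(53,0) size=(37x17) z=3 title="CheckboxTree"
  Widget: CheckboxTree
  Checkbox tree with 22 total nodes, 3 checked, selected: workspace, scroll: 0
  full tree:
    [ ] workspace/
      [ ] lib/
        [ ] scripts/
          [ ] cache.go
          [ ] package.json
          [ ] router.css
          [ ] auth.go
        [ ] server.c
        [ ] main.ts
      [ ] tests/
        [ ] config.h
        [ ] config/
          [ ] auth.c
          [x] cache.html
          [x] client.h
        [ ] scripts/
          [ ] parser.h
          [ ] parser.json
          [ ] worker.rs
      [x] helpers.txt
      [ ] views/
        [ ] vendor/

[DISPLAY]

┠──────────────────────────────────┨           ┠──────
┃> [-] workspace/                  ┃           ┃>[-] w
┃    [+] models/                   ┃           ┃   [ ]
┃    [+] data/                     ┃           ┃     [
┃    helpers.py                    ┃           ┃      
┃                                  ┃           ┃      
┃                                  ┃━━━━━━━━━━━┃      
┃                                  ┃           ┃      
┃                                  ┃───────────┃     [
┃                                  ┃           ┃     [
┃                                  ┃           ┃   [-]
┃                                  ┃▒   ▒      ┃     [
┃                                  ┃     ░     ┃     [
┃                                  ┃ ▒  ▓      ┃      
┃                                  ┃   █ ▒     ┗━━━━━━
┃                                  ┃            ┃     
┗━━━━━━━━━━━━━━━━━━━━━━━━━━━━━━━━━━┛━━━━━━━━━━━━┛     
                                                      


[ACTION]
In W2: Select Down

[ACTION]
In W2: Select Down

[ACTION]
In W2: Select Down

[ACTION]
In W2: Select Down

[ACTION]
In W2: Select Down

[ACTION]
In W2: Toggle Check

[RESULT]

┠──────────────────────────────────┨           ┠──────
┃> [-] workspace/                  ┃           ┃ [-] w
┃    [+] models/                   ┃           ┃   [-]
┃    [+] data/                     ┃           ┃     [
┃    helpers.py                    ┃           ┃      
┃                                  ┃           ┃      
┃                                  ┃━━━━━━━━━━━┃>     
┃                                  ┃           ┃      
┃                                  ┃───────────┃     [
┃                                  ┃           ┃     [
┃                                  ┃           ┃   [-]
┃                                  ┃▒   ▒      ┃     [
┃                                  ┃     ░     ┃     [
┃                                  ┃ ▒  ▓      ┃      
┃                                  ┃   █ ▒     ┗━━━━━━
┃                                  ┃            ┃     
┗━━━━━━━━━━━━━━━━━━━━━━━━━━━━━━━━━━┛━━━━━━━━━━━━┛     
                                                      


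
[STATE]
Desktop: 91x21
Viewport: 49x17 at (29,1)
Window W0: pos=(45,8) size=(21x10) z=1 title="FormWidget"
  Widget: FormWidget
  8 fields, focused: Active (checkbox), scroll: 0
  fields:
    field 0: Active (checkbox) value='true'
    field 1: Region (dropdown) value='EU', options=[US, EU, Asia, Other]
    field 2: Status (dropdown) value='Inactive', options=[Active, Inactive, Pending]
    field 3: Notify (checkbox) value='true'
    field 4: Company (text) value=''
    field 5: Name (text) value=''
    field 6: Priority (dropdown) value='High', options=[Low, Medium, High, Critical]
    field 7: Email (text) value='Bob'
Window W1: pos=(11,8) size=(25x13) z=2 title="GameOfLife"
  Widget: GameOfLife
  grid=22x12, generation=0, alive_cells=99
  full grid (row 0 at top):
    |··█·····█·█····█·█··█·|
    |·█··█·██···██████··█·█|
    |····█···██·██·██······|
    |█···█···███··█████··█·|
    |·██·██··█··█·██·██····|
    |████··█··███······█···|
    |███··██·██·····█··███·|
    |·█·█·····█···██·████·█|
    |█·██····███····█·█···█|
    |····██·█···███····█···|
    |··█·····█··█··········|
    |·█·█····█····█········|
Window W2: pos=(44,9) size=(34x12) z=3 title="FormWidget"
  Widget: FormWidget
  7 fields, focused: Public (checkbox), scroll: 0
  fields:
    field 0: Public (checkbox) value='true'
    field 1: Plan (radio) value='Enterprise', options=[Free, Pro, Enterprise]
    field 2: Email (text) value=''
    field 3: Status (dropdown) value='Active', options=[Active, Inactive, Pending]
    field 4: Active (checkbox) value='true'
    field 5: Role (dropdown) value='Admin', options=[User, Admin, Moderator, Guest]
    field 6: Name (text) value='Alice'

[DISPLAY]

                                                 
                                                 
                                                 
                                                 
                                                 
                                                 
                                                 
━━━━━━┓         ┏━━━━━━━━━━━━━━━━━━━┓            
      ┃        ┏━━━━━━━━━━━━━━━━━━━━━━━━━━━━━━━━┓
──────┨        ┃ FormWidget                     ┃
      ┃        ┠────────────────────────────────┨
····· ┃        ┃> Public:     [x]               ┃
█··█· ┃        ┃  Plan:       ( ) Free  ( ) Pro ┃
█···· ┃        ┃  Email:      [                ]┃
·█··· ┃        ┃  Status:     [Active         ▼]┃
·███· ┃        ┃  Active:     [x]               ┃
███·█ ┃        ┃  Role:       [Admin          ▼]┃


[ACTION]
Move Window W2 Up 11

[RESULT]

               ┃ FormWidget                     ┃
               ┠────────────────────────────────┨
               ┃> Public:     [x]               ┃
               ┃  Plan:       ( ) Free  ( ) Pro ┃
               ┃  Email:      [                ]┃
               ┃  Status:     [Active         ▼]┃
               ┃  Active:     [x]               ┃
━━━━━━┓        ┃  Role:       [Admin          ▼]┃
      ┃        ┃  Name:       [Alice           ]┃
──────┨        ┃                                ┃
      ┃        ┗━━━━━━━━━━━━━━━━━━━━━━━━━━━━━━━━┛
····· ┃         ┃  Region:     [EU▼]┃            
█··█· ┃         ┃  Status:     [In▼]┃            
█···· ┃         ┃  Notify:     [x]  ┃            
·█··· ┃         ┃  Company:    [   ]┃            
·███· ┃         ┃  Name:       [   ]┃            
███·█ ┃         ┗━━━━━━━━━━━━━━━━━━━┛            


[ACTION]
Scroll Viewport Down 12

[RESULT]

               ┃  Plan:       ( ) Free  ( ) Pro ┃
               ┃  Email:      [                ]┃
               ┃  Status:     [Active         ▼]┃
               ┃  Active:     [x]               ┃
━━━━━━┓        ┃  Role:       [Admin          ▼]┃
      ┃        ┃  Name:       [Alice           ]┃
──────┨        ┃                                ┃
      ┃        ┗━━━━━━━━━━━━━━━━━━━━━━━━━━━━━━━━┛
····· ┃         ┃  Region:     [EU▼]┃            
█··█· ┃         ┃  Status:     [In▼]┃            
█···· ┃         ┃  Notify:     [x]  ┃            
·█··· ┃         ┃  Company:    [   ]┃            
·███· ┃         ┃  Name:       [   ]┃            
███·█ ┃         ┗━━━━━━━━━━━━━━━━━━━┛            
█···█ ┃                                          
·█··· ┃                                          
━━━━━━┛                                          


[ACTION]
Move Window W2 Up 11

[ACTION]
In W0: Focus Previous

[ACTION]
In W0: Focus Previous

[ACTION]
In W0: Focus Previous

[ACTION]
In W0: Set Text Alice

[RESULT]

               ┃  Plan:       ( ) Free  ( ) Pro ┃
               ┃  Email:      [                ]┃
               ┃  Status:     [Active         ▼]┃
               ┃  Active:     [x]               ┃
━━━━━━┓        ┃  Role:       [Admin          ▼]┃
      ┃        ┃  Name:       [Alice           ]┃
──────┨        ┃                                ┃
      ┃        ┗━━━━━━━━━━━━━━━━━━━━━━━━━━━━━━━━┛
····· ┃         ┃  Region:     [EU▼]┃            
█··█· ┃         ┃  Status:     [In▼]┃            
█···· ┃         ┃  Notify:     [x]  ┃            
·█··· ┃         ┃  Company:    [   ]┃            
·███· ┃         ┃> Name:       [Ali]┃            
███·█ ┃         ┗━━━━━━━━━━━━━━━━━━━┛            
█···█ ┃                                          
·█··· ┃                                          
━━━━━━┛                                          


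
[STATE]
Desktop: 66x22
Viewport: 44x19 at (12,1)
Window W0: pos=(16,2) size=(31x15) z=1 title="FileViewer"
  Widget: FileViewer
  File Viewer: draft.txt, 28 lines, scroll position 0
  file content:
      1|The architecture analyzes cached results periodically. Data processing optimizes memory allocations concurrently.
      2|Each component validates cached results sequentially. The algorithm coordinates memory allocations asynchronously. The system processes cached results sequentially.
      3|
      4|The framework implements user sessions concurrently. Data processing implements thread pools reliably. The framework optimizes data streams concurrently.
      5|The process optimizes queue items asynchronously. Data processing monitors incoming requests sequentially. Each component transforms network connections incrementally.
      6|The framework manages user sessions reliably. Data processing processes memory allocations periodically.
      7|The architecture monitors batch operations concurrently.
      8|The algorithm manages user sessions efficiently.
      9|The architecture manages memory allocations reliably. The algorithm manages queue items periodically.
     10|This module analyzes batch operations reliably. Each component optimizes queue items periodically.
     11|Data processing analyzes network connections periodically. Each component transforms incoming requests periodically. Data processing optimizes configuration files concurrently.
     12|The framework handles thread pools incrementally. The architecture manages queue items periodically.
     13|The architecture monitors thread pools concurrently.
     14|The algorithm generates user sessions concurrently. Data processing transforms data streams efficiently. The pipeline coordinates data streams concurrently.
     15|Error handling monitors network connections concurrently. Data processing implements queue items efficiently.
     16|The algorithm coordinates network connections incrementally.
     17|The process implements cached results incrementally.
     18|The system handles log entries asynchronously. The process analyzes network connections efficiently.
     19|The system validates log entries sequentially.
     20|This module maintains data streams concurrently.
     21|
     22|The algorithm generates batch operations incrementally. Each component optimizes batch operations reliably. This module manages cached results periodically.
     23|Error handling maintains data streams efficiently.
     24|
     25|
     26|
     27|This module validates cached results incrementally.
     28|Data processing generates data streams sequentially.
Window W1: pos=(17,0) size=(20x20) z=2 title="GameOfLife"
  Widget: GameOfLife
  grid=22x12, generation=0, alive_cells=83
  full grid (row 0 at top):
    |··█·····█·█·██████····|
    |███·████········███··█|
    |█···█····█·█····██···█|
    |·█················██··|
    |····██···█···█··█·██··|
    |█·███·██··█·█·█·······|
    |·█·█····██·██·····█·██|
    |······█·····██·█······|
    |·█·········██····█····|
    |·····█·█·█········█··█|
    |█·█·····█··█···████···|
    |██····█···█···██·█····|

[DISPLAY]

     ┃ GameOfLife       ┃                   
    ┏┠──────────────────┨━━━━━━━━━┓         
    ┃┃Gen: 0            ┃         ┃         
    ┠┃█·····█·█·██████··┃─────────┨         
    ┃┃█·████········███·┃lyzes ca▲┃         
    ┃┃··█····█·█····██··┃ates cac█┃         
    ┃┃················██┃        ░┃         
    ┃┃··██···█···█··█·██┃ents use░┃         
    ┃┃███·██··█·█·█·····┃s queue ░┃         
    ┃┃·█····██·██·····█·┃s user s░┃         
    ┃┃····█·····██·█····┃itors ba░┃         
    ┃┃·········██····█··┃s user s░┃         
    ┃┃···█·█·█········█·┃ages mem░┃         
    ┃┃█·····█··█···████·┃ batch o░┃         
    ┃┃····█···█···██·█··┃yzes net▼┃         
    ┗┃                  ┃━━━━━━━━━┛         
     ┃                  ┃                   
     ┃                  ┃                   
     ┗━━━━━━━━━━━━━━━━━━┛                   


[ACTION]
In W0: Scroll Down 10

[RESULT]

     ┃ GameOfLife       ┃                   
    ┏┠──────────────────┨━━━━━━━━━┓         
    ┃┃Gen: 0            ┃         ┃         
    ┠┃█·····█·█·██████··┃─────────┨         
    ┃┃█·████········███·┃yzes net▲┃         
    ┃┃··█····█·█····██··┃s thread░┃         
    ┃┃················██┃itors th░┃         
    ┃┃··██···█···█··█·██┃tes user░┃         
    ┃┃███·██··█·█·█·····┃ors netw░┃         
    ┃┃·█····██·██·····█·┃nates ne░┃         
    ┃┃····█·····██·█····┃ts cache█┃         
    ┃┃·········██····█··┃og entri░┃         
    ┃┃···█·█·█········█·┃ log ent░┃         
    ┃┃█·····█··█···████·┃s data s░┃         
    ┃┃····█···█···██·█··┃        ▼┃         
    ┗┃                  ┃━━━━━━━━━┛         
     ┃                  ┃                   
     ┃                  ┃                   
     ┗━━━━━━━━━━━━━━━━━━┛                   


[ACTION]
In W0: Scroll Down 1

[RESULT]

     ┃ GameOfLife       ┃                   
    ┏┠──────────────────┨━━━━━━━━━┓         
    ┃┃Gen: 0            ┃         ┃         
    ┠┃█·····█·█·██████··┃─────────┨         
    ┃┃█·████········███·┃s thread▲┃         
    ┃┃··█····█·█····██··┃itors th░┃         
    ┃┃················██┃tes user░┃         
    ┃┃··██···█···█··█·██┃ors netw░┃         
    ┃┃███·██··█·█·█·····┃nates ne░┃         
    ┃┃·█····██·██·····█·┃ts cache░┃         
    ┃┃····█·····██·█····┃og entri█┃         
    ┃┃·········██····█··┃ log ent░┃         
    ┃┃···█·█·█········█·┃s data s░┃         
    ┃┃█·····█··█···████·┃        ░┃         
    ┃┃····█···█···██·█··┃tes batc▼┃         
    ┗┃                  ┃━━━━━━━━━┛         
     ┃                  ┃                   
     ┃                  ┃                   
     ┗━━━━━━━━━━━━━━━━━━┛                   


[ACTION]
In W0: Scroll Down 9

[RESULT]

     ┃ GameOfLife       ┃                   
    ┏┠──────────────────┨━━━━━━━━━┓         
    ┃┃Gen: 0            ┃         ┃         
    ┠┃█·····█·█·██████··┃─────────┨         
    ┃┃█·████········███·┃og entri▲┃         
    ┃┃··█····█·█····██··┃ log ent░┃         
    ┃┃················██┃s data s░┃         
    ┃┃··██···█···█··█·██┃        ░┃         
    ┃┃███·██··█·█·█·····┃tes batc░┃         
    ┃┃·█····██·██·····█·┃ains dat░┃         
    ┃┃····█·····██·█····┃        ░┃         
    ┃┃·········██····█··┃        ░┃         
    ┃┃···█·█·█········█·┃        ░┃         
    ┃┃█·····█··█···████·┃s cached█┃         
    ┃┃····█···█···██·█··┃rates da▼┃         
    ┗┃                  ┃━━━━━━━━━┛         
     ┃                  ┃                   
     ┃                  ┃                   
     ┗━━━━━━━━━━━━━━━━━━┛                   


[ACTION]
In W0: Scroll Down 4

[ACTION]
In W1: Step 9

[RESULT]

     ┃ GameOfLife       ┃                   
    ┏┠──────────────────┨━━━━━━━━━┓         
    ┃┃Gen: 9            ┃         ┃         
    ┠┃·······█··········┃─────────┨         
    ┃┃·····██·█·█·····██┃og entri▲┃         
    ┃┃·····██·███·······┃ log ent░┃         
    ┃┃·········█····██··┃s data s░┃         
    ┃┃··············███·┃        ░┃         
    ┃┃█·················┃tes batc░┃         
    ┃┃·█················┃ains dat░┃         
    ┃┃█·················┃        ░┃         
    ┃┃·····██··███······┃        ░┃         
    ┃┃··········██······┃        ░┃         
    ┃┃····█·█····█····██┃s cached█┃         
    ┃┃················██┃rates da▼┃         
    ┗┃                  ┃━━━━━━━━━┛         
     ┃                  ┃                   
     ┃                  ┃                   
     ┗━━━━━━━━━━━━━━━━━━┛                   


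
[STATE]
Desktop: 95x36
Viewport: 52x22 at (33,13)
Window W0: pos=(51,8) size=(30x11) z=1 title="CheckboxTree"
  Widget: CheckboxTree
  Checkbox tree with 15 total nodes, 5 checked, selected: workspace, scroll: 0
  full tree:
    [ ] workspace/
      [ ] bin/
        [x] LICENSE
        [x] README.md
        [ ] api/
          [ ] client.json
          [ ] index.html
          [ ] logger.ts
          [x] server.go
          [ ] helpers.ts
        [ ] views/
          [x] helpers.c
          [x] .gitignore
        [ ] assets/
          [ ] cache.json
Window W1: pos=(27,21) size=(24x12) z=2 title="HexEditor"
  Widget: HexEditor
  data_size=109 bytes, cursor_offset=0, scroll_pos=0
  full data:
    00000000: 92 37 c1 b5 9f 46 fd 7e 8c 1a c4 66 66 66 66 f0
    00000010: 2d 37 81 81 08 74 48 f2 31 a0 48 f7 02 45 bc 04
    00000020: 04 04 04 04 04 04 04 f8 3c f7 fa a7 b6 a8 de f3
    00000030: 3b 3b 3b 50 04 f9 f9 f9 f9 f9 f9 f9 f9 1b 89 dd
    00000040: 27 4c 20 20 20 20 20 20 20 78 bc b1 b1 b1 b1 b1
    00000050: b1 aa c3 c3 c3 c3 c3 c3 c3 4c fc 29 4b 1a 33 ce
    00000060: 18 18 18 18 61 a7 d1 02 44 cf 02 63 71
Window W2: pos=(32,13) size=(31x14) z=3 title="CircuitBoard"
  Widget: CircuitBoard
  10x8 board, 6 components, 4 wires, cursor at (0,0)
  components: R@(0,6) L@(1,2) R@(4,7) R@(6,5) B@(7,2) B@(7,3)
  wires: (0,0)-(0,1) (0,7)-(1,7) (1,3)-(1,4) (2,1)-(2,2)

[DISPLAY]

━━━━━━━━━━━━━━━━━━━━━━━━━━━━━┓CENSE            ┃    
 CircuitBoard                ┃ADME.md          ┃    
─────────────────────────────┨i/               ┃    
   0 1 2 3 4 5 6 7 8 9       ┃client.json      ┃    
0  [.]─ ·                   R┃index.html       ┃    
                             ┃━━━━━━━━━━━━━━━━━┛    
1           L   · ─ ·        ┃                      
                             ┃                      
2       · ─ ·                ┃                      
                             ┃                      
3                            ┃                      
                             ┃                      
4                            ┃                      
━━━━━━━━━━━━━━━━━━━━━━━━━━━━━┛                      
030  3b 3b 3b 50 ┃                                  
040  27 4c 20 20 ┃                                  
050  b1 aa c3 c3 ┃                                  
060  18 18 18 18 ┃                                  
                 ┃                                  
━━━━━━━━━━━━━━━━━┛                                  
                                                    
                                                    


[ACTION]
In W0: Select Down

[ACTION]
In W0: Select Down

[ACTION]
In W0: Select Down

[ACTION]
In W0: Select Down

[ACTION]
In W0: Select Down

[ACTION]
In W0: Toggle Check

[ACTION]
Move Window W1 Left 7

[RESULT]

━━━━━━━━━━━━━━━━━━━━━━━━━━━━━┓CENSE            ┃    
 CircuitBoard                ┃ADME.md          ┃    
─────────────────────────────┨i/               ┃    
   0 1 2 3 4 5 6 7 8 9       ┃client.json      ┃    
0  [.]─ ·                   R┃index.html       ┃    
                             ┃━━━━━━━━━━━━━━━━━┛    
1           L   · ─ ·        ┃                      
                             ┃                      
2       · ─ ·                ┃                      
                             ┃                      
3                            ┃                      
                             ┃                      
4                            ┃                      
━━━━━━━━━━━━━━━━━━━━━━━━━━━━━┛                      
 3b 3b 50 ┃                                         
 4c 20 20 ┃                                         
 aa c3 c3 ┃                                         
 18 18 18 ┃                                         
          ┃                                         
━━━━━━━━━━┛                                         
                                                    
                                                    


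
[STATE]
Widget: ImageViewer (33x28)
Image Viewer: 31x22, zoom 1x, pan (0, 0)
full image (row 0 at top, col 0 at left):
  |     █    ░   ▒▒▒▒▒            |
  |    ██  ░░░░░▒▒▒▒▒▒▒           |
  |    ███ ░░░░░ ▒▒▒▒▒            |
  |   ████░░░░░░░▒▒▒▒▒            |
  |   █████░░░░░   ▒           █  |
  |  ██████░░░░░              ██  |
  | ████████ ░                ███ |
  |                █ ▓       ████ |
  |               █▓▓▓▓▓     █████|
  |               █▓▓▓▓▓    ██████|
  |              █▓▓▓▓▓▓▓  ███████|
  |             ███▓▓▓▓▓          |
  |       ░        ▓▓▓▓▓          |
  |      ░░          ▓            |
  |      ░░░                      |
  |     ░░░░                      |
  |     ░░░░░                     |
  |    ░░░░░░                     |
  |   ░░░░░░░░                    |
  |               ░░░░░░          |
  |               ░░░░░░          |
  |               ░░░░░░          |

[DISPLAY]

     █    ░   ▒▒▒▒▒              
    ██  ░░░░░▒▒▒▒▒▒▒             
    ███ ░░░░░ ▒▒▒▒▒              
   ████░░░░░░░▒▒▒▒▒              
   █████░░░░░   ▒           █    
  ██████░░░░░              ██    
 ████████ ░                ███   
                █ ▓       ████   
               █▓▓▓▓▓     █████  
               █▓▓▓▓▓    ██████  
              █▓▓▓▓▓▓▓  ███████  
             ███▓▓▓▓▓            
       ░        ▓▓▓▓▓            
      ░░          ▓              
      ░░░                        
     ░░░░                        
     ░░░░░                       
    ░░░░░░                       
   ░░░░░░░░                      
               ░░░░░░            
               ░░░░░░            
               ░░░░░░            
                                 
                                 
                                 
                                 
                                 
                                 


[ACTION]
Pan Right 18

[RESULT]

▒                                
▒▒                               
▒                                
▒                                
          █                      
         ██                      
         ███                     
▓       ████                     
▓▓▓     █████                    
▓▓▓    ██████                    
▓▓▓▓  ███████                    
▓▓▓                              
▓▓▓                              
▓                                
                                 
                                 
                                 
                                 
                                 
░░░                              
░░░                              
░░░                              
                                 
                                 
                                 
                                 
                                 
                                 


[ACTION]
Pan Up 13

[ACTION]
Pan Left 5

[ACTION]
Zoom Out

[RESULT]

 ▒▒▒▒▒                           
▒▒▒▒▒▒▒                          
 ▒▒▒▒▒                           
░▒▒▒▒▒                           
   ▒           █                 
              ██                 
              ███                
   █ ▓       ████                
  █▓▓▓▓▓     █████               
  █▓▓▓▓▓    ██████               
 █▓▓▓▓▓▓▓  ███████               
███▓▓▓▓▓                         
   ▓▓▓▓▓                         
     ▓                           
                                 
                                 
                                 
                                 
                                 
  ░░░░░░                         
  ░░░░░░                         
  ░░░░░░                         
                                 
                                 
                                 
                                 
                                 
                                 


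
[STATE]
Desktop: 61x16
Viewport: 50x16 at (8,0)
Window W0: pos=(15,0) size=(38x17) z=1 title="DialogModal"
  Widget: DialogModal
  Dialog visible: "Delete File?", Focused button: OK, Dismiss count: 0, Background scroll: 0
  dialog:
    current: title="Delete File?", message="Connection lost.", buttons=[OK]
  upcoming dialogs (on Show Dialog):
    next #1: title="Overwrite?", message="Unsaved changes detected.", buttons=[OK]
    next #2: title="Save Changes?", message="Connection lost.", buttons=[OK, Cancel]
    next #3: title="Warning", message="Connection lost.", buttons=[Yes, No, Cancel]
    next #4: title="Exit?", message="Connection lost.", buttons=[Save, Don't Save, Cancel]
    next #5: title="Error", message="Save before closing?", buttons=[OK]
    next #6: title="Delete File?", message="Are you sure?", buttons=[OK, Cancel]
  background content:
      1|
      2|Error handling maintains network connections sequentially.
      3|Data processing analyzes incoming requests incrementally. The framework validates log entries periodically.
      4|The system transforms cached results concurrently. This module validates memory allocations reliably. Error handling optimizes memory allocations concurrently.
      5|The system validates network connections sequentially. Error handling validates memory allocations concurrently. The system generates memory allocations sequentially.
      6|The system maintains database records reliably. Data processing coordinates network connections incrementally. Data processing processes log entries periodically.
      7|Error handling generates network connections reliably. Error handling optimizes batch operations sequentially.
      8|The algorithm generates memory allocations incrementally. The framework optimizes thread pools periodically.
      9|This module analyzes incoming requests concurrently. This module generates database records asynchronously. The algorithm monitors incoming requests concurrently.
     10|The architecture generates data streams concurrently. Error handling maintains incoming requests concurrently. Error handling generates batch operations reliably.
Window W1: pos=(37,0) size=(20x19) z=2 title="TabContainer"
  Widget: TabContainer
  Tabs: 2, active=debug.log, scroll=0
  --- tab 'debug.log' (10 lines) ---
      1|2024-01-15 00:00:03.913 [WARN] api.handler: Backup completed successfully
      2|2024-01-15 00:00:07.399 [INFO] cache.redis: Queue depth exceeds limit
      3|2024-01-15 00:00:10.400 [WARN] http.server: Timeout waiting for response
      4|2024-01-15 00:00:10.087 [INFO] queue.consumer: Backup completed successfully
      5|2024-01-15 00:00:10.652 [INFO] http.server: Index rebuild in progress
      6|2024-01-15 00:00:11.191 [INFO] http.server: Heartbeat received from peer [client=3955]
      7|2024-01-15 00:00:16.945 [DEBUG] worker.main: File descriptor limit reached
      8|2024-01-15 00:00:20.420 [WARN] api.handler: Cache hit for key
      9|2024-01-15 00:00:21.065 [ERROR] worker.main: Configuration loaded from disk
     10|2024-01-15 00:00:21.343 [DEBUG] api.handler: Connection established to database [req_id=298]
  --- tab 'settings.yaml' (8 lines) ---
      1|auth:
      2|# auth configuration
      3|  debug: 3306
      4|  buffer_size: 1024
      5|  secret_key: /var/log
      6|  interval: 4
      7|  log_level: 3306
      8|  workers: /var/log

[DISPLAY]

       ┏━━━━━━━━━━━━━━━━━━━━━┏━━━━━━━━━━━━━━━━━━┓ 
       ┃ DialogModal         ┃ TabContainer     ┃ 
       ┠─────────────────────┠──────────────────┨ 
       ┃                     ┃[debug.log]│ setti┃ 
       ┃Error handling mainta┃──────────────────┃ 
       ┃Data processing analy┃2024-01-15 00:00:0┃ 
       ┃The system transforms┃2024-01-15 00:00:0┃ 
       ┃The syst┌────────────┃2024-01-15 00:00:1┃ 
       ┃The syst│   Delete Fi┃2024-01-15 00:00:1┃ 
       ┃Error ha│ Connection ┃2024-01-15 00:00:1┃ 
       ┃The algo│       [OK] ┃2024-01-15 00:00:1┃ 
       ┃This mod└────────────┃2024-01-15 00:00:1┃ 
       ┃The architecture gene┃2024-01-15 00:00:2┃ 
       ┃                     ┃2024-01-15 00:00:2┃ 
       ┃                     ┃2024-01-15 00:00:2┃ 
       ┃                     ┃                  ┃ 


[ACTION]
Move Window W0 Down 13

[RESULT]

       ┃ DialogModal         ┏━━━━━━━━━━━━━━━━━━┓ 
       ┠─────────────────────┃ TabContainer     ┃ 
       ┃                     ┠──────────────────┨ 
       ┃Error handling mainta┃[debug.log]│ setti┃ 
       ┃Data processing analy┃──────────────────┃ 
       ┃The system transforms┃2024-01-15 00:00:0┃ 
       ┃The syst┌────────────┃2024-01-15 00:00:0┃ 
       ┃The syst│   Delete Fi┃2024-01-15 00:00:1┃ 
       ┃Error ha│ Connection ┃2024-01-15 00:00:1┃ 
       ┃The algo│       [OK] ┃2024-01-15 00:00:1┃ 
       ┃This mod└────────────┃2024-01-15 00:00:1┃ 
       ┃The architecture gene┃2024-01-15 00:00:1┃ 
       ┃                     ┃2024-01-15 00:00:2┃ 
       ┃                     ┃2024-01-15 00:00:2┃ 
       ┃                     ┃2024-01-15 00:00:2┃ 
       ┗━━━━━━━━━━━━━━━━━━━━━┃                  ┃ 


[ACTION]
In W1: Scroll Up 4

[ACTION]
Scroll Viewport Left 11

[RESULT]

               ┃ DialogModal         ┏━━━━━━━━━━━━
               ┠─────────────────────┃ TabContaine
               ┃                     ┠────────────
               ┃Error handling mainta┃[debug.log]│
               ┃Data processing analy┃────────────
               ┃The system transforms┃2024-01-15 0
               ┃The syst┌────────────┃2024-01-15 0
               ┃The syst│   Delete Fi┃2024-01-15 0
               ┃Error ha│ Connection ┃2024-01-15 0
               ┃The algo│       [OK] ┃2024-01-15 0
               ┃This mod└────────────┃2024-01-15 0
               ┃The architecture gene┃2024-01-15 0
               ┃                     ┃2024-01-15 0
               ┃                     ┃2024-01-15 0
               ┃                     ┃2024-01-15 0
               ┗━━━━━━━━━━━━━━━━━━━━━┃            


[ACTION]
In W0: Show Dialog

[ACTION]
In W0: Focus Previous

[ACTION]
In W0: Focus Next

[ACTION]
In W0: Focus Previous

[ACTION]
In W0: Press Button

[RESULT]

               ┃ DialogModal         ┏━━━━━━━━━━━━
               ┠─────────────────────┃ TabContaine
               ┃                     ┠────────────
               ┃Error handling mainta┃[debug.log]│
               ┃Data processing analy┃────────────
               ┃The system transforms┃2024-01-15 0
               ┃The system validates ┃2024-01-15 0
               ┃The system maintains ┃2024-01-15 0
               ┃Error handling genera┃2024-01-15 0
               ┃The algorithm generat┃2024-01-15 0
               ┃This module analyzes ┃2024-01-15 0
               ┃The architecture gene┃2024-01-15 0
               ┃                     ┃2024-01-15 0
               ┃                     ┃2024-01-15 0
               ┃                     ┃2024-01-15 0
               ┗━━━━━━━━━━━━━━━━━━━━━┃            
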